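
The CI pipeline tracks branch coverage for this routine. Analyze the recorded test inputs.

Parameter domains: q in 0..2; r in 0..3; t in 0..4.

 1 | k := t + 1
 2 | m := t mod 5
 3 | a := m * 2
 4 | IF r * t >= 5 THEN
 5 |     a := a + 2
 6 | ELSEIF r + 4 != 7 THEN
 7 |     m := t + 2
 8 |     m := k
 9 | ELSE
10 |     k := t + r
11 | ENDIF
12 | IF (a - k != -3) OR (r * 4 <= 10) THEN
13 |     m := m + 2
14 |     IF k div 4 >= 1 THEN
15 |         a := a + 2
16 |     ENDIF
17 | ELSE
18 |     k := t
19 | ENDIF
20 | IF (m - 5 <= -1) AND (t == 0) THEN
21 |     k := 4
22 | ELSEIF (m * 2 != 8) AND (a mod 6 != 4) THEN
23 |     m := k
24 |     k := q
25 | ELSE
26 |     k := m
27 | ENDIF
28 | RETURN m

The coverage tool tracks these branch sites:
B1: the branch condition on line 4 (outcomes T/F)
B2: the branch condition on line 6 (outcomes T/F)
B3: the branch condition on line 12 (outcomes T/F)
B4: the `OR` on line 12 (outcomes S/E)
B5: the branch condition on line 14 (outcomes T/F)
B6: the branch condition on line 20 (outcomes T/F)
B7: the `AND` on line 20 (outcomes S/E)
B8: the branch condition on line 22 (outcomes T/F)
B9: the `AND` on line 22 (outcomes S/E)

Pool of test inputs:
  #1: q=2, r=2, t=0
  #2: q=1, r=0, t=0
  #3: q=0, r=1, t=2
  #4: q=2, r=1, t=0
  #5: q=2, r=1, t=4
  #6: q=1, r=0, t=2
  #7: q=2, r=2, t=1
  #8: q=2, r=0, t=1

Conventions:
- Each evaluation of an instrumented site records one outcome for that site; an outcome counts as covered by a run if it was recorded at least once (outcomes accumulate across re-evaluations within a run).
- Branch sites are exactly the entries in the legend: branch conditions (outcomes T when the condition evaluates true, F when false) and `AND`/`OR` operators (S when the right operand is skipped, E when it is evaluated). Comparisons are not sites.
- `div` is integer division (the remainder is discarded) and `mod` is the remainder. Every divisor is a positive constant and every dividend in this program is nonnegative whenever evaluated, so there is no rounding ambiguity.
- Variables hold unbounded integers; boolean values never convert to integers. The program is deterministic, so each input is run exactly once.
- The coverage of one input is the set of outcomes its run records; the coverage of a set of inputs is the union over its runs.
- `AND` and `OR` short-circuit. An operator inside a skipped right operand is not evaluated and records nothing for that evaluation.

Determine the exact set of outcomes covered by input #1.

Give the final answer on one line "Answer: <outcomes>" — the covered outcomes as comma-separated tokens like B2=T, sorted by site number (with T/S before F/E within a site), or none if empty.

Tracing the run of input #1 (q=2, r=2, t=0):
  B1->F, B2->T, B4->S, B3->T, B5->F, B7->E, B6->T
collecting distinct outcomes: B1=F, B2=T, B3=T, B4=S, B5=F, B6=T, B7=E

Answer: B1=F, B2=T, B3=T, B4=S, B5=F, B6=T, B7=E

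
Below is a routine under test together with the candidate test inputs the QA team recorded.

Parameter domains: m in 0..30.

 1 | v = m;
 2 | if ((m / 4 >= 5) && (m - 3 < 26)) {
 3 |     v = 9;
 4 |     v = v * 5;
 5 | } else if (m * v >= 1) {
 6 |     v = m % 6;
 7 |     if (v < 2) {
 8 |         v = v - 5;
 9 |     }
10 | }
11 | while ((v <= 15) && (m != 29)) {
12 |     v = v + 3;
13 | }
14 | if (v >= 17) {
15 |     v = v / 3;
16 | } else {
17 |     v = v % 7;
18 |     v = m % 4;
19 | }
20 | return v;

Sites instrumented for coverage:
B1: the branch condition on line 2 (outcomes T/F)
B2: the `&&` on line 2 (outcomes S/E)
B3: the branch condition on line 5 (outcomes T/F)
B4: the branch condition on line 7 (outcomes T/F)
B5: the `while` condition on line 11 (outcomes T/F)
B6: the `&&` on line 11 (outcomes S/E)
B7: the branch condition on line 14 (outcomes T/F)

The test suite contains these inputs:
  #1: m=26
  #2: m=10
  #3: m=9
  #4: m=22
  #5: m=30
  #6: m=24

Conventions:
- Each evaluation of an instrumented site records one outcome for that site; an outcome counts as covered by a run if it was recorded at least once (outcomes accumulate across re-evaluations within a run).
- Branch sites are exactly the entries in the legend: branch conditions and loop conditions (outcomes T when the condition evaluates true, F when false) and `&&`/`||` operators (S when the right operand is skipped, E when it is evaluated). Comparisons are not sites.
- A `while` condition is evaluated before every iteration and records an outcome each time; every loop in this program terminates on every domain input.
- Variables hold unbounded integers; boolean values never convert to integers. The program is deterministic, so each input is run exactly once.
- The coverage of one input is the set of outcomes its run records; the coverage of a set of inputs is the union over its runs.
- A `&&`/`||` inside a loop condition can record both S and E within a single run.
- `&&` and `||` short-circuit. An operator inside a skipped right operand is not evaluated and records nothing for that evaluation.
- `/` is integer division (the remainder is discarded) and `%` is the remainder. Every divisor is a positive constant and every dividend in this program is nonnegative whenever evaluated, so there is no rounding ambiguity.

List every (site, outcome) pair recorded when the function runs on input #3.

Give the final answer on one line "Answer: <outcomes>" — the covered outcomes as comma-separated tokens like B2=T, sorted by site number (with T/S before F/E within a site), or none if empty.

Running input #3 (m=9), event by event:
  B2->S, B1->F, B3->T, B4->F, B6->E, B5->T, B6->E, B5->T, B6->E, B5->T
  B6->E, B5->T, B6->E, B5->T, B6->S, B5->F, B7->T
deduplicating events, the covered set is: B1=F, B2=S, B3=T, B4=F, B5=T, B5=F, B6=S, B6=E, B7=T

Answer: B1=F, B2=S, B3=T, B4=F, B5=T, B5=F, B6=S, B6=E, B7=T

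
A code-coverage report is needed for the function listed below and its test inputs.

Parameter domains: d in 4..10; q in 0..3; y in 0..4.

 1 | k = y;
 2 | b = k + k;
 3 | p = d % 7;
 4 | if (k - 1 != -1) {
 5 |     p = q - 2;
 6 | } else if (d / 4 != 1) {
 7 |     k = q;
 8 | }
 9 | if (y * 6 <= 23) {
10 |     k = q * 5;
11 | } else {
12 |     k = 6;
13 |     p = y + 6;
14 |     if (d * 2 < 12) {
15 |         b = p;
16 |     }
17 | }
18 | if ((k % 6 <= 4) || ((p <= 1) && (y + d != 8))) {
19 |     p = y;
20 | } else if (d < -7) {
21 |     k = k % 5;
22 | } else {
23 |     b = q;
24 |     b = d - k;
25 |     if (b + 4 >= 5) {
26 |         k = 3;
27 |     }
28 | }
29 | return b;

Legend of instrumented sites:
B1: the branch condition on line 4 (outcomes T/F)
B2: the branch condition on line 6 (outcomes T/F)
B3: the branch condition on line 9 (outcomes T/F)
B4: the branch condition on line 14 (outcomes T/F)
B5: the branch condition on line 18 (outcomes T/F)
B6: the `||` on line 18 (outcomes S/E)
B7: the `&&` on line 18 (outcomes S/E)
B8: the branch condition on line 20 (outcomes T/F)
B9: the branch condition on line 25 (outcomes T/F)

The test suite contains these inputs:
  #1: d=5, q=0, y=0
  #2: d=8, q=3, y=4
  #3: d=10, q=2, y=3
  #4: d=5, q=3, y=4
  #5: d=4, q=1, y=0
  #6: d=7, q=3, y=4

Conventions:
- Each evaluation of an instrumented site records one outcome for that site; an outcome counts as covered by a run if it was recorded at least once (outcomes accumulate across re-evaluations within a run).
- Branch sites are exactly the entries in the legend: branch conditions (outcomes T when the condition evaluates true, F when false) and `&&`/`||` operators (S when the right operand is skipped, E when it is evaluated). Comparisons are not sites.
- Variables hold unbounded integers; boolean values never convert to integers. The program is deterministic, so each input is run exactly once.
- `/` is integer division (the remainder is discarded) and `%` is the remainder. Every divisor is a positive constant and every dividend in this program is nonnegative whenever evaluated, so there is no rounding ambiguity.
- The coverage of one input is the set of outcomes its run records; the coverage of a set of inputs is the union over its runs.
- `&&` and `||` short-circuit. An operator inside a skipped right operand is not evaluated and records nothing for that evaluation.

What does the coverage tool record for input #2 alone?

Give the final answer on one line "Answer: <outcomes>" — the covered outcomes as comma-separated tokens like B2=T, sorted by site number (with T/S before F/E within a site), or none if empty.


Simulating input #2 (d=8, q=3, y=4) step by step:
  B1->T, B3->F, B4->F, B6->S, B5->T
as a set, this run covers: B1=T, B3=F, B4=F, B5=T, B6=S
Answer: B1=T, B3=F, B4=F, B5=T, B6=S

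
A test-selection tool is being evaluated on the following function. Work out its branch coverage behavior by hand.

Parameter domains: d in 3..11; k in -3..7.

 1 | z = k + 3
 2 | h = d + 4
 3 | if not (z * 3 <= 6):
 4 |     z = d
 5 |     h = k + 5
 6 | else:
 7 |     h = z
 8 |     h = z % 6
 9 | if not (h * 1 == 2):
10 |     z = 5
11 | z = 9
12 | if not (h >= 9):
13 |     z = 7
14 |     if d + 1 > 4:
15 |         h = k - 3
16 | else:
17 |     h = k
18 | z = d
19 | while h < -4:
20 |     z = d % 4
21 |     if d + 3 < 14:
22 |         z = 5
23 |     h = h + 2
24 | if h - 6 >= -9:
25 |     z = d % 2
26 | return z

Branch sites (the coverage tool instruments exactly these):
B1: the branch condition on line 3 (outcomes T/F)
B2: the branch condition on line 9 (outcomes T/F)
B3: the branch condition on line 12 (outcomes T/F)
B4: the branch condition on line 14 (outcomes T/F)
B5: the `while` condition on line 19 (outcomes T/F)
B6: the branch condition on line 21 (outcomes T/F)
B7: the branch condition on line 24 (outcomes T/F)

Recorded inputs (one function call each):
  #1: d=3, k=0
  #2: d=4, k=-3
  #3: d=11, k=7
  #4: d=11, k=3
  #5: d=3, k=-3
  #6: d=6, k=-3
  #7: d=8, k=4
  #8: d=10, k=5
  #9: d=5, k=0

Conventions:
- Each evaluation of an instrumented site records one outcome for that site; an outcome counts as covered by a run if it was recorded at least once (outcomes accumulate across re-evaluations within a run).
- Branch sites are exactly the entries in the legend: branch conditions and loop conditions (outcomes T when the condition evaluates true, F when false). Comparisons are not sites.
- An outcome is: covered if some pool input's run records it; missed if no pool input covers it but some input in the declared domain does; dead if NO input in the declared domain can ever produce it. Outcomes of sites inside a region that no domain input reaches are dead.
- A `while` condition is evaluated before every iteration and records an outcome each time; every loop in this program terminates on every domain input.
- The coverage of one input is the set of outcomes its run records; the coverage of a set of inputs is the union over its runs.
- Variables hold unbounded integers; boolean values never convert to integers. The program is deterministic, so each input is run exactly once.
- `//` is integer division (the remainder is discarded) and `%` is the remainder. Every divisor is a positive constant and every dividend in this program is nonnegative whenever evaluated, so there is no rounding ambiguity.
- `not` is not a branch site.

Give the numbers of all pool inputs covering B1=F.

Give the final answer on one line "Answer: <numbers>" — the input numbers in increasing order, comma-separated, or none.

input #1 (d=3, k=0): does not produce B1=F
input #2 (d=4, k=-3): produces B1=F
input #3 (d=11, k=7): does not produce B1=F
input #4 (d=11, k=3): does not produce B1=F
input #5 (d=3, k=-3): produces B1=F
input #6 (d=6, k=-3): produces B1=F
input #7 (d=8, k=4): does not produce B1=F
input #8 (d=10, k=5): does not produce B1=F
input #9 (d=5, k=0): does not produce B1=F

Answer: 2, 5, 6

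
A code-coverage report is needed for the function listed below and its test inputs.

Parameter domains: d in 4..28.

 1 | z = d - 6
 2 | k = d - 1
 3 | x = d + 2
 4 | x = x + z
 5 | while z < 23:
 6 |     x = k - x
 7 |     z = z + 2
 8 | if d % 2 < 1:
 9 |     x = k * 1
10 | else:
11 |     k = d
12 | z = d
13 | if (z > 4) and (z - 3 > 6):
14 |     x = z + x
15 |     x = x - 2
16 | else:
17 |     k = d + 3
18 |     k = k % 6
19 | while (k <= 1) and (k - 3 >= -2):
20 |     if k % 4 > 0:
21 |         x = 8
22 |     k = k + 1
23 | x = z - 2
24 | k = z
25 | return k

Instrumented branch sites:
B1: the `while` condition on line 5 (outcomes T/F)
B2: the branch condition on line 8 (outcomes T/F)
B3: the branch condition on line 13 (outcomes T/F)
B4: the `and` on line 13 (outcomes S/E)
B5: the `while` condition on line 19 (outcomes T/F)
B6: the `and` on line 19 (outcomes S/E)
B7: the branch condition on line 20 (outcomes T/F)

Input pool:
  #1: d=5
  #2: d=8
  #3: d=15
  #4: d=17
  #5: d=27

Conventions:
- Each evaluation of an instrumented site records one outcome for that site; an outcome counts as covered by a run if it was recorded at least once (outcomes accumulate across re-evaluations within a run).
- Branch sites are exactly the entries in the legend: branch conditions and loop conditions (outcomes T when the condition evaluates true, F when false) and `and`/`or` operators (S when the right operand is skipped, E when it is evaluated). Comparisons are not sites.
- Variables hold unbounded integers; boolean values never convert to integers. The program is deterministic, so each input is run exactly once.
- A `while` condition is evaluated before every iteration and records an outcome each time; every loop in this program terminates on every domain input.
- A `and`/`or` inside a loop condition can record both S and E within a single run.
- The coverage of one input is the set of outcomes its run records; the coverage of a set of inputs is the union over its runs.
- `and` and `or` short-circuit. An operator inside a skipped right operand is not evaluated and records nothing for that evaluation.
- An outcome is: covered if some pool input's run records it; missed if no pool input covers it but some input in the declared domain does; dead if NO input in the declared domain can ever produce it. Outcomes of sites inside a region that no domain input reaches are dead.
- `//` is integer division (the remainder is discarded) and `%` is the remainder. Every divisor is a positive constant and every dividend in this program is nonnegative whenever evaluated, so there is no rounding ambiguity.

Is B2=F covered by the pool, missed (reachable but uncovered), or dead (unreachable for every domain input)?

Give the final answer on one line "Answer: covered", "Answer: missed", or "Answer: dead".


B2=F is recorded by pool input(s) 1, 3, 4, 5 -> covered
Answer: covered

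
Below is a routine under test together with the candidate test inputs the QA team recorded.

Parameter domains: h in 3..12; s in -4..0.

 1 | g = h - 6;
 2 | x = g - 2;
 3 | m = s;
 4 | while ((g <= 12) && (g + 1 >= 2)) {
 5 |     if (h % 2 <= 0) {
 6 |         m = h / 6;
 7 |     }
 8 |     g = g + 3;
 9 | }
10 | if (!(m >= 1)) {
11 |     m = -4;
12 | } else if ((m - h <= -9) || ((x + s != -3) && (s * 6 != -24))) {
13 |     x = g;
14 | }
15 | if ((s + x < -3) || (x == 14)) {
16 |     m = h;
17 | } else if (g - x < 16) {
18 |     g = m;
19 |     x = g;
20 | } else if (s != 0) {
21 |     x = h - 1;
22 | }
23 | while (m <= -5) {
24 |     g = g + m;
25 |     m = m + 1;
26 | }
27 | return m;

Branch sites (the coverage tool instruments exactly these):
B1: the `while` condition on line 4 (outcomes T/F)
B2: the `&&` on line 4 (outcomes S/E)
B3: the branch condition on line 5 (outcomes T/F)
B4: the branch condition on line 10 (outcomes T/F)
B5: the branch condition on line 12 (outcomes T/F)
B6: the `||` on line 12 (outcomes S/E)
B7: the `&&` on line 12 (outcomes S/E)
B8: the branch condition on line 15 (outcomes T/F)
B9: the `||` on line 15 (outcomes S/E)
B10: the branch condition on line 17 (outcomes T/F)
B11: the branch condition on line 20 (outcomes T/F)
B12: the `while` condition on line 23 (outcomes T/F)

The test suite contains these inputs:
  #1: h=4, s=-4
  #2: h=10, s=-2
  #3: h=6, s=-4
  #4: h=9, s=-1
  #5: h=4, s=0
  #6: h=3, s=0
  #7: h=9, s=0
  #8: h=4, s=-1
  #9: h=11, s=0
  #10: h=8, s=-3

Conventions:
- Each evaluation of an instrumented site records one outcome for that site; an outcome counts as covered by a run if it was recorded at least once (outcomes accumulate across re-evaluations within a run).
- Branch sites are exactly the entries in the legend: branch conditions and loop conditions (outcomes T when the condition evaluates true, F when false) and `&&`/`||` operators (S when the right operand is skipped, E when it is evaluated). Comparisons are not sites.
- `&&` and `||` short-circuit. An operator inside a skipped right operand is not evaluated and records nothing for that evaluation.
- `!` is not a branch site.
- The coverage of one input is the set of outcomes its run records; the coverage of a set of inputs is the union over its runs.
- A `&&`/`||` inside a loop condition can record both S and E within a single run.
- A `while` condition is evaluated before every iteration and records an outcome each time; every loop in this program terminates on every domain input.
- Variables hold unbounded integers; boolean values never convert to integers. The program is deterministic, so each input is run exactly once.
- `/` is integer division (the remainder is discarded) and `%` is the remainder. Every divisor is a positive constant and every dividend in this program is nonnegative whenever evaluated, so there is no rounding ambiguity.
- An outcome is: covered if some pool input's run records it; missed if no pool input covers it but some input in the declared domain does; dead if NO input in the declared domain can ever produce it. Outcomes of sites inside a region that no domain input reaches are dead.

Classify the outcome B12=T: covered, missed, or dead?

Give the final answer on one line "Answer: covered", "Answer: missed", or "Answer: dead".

no pool input records B12=T
checking all 50 inputs in the declared domain: B12=T is never recorded -> dead

Answer: dead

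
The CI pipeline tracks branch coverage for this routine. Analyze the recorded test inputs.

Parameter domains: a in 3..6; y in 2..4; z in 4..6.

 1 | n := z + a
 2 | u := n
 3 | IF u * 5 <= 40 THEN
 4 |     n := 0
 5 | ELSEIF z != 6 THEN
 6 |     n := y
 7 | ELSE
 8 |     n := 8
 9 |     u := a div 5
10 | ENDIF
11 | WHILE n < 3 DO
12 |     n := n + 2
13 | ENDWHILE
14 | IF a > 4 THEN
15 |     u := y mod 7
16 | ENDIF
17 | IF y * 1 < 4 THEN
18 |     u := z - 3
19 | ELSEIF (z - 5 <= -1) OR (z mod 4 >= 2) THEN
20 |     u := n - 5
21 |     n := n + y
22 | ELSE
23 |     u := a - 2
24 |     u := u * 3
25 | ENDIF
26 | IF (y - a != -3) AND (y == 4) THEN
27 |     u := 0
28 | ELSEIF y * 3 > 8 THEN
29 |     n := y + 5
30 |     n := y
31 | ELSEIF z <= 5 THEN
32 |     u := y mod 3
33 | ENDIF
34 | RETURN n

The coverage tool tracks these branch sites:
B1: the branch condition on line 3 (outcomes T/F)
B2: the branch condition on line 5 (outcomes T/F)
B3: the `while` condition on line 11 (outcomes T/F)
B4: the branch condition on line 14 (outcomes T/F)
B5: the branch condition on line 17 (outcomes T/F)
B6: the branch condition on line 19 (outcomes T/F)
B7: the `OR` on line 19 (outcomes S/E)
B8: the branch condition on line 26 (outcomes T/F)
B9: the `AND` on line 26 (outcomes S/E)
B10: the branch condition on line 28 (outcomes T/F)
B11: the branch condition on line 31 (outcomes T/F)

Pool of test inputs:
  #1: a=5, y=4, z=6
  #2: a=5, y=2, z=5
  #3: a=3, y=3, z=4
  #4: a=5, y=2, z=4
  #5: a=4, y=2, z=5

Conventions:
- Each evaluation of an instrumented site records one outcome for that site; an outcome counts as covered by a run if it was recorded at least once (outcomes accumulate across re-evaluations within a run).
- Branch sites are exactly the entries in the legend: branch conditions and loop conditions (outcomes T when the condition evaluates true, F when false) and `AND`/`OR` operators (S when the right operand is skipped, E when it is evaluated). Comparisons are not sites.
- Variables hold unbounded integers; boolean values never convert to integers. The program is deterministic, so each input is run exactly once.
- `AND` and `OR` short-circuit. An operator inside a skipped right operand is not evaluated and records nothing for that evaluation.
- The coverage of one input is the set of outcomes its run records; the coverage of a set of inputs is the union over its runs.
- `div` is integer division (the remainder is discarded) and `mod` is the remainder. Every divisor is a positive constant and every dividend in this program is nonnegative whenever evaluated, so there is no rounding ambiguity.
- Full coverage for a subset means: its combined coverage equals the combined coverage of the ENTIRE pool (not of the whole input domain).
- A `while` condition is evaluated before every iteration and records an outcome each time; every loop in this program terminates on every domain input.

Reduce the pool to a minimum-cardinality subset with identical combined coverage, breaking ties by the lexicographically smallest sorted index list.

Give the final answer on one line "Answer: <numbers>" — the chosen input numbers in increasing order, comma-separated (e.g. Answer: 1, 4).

input #1, a=5, y=4, z=6: outcomes B1=F, B2=F, B3=F, B4=T, B5=F, B6=T, B7=E, B8=T, B9=E
input #2, a=5, y=2, z=5: outcomes B1=F, B2=T, B3=T, B3=F, B4=T, B5=T, B8=F, B9=S, B10=F, B11=T
input #3, a=3, y=3, z=4: outcomes B1=T, B3=T, B3=F, B4=F, B5=T, B8=F, B9=E, B10=T
input #4, a=5, y=2, z=4: outcomes B1=F, B2=T, B3=T, B3=F, B4=T, B5=T, B8=F, B9=S, B10=F, B11=T
input #5, a=4, y=2, z=5: outcomes B1=F, B2=T, B3=T, B3=F, B4=F, B5=T, B8=F, B9=E, B10=F, B11=T
the full pool covers 19 outcomes: B1=T, B1=F, B2=T, B2=F, B3=T, B3=F, B4=T, B4=F, B5=T, B5=F, B6=T, B7=E, B8=T, B8=F, B9=S, B9=E, B10=T, B10=F, B11=T
every size-1 subset falls short of the 19 outcomes (best: 10/19)
every size-2 subset falls short of the 19 outcomes (best: 16/19)
size 3: inputs {1, 2, 3} cover all 19 outcomes, and no lexicographically smaller subset of this size does

Answer: 1, 2, 3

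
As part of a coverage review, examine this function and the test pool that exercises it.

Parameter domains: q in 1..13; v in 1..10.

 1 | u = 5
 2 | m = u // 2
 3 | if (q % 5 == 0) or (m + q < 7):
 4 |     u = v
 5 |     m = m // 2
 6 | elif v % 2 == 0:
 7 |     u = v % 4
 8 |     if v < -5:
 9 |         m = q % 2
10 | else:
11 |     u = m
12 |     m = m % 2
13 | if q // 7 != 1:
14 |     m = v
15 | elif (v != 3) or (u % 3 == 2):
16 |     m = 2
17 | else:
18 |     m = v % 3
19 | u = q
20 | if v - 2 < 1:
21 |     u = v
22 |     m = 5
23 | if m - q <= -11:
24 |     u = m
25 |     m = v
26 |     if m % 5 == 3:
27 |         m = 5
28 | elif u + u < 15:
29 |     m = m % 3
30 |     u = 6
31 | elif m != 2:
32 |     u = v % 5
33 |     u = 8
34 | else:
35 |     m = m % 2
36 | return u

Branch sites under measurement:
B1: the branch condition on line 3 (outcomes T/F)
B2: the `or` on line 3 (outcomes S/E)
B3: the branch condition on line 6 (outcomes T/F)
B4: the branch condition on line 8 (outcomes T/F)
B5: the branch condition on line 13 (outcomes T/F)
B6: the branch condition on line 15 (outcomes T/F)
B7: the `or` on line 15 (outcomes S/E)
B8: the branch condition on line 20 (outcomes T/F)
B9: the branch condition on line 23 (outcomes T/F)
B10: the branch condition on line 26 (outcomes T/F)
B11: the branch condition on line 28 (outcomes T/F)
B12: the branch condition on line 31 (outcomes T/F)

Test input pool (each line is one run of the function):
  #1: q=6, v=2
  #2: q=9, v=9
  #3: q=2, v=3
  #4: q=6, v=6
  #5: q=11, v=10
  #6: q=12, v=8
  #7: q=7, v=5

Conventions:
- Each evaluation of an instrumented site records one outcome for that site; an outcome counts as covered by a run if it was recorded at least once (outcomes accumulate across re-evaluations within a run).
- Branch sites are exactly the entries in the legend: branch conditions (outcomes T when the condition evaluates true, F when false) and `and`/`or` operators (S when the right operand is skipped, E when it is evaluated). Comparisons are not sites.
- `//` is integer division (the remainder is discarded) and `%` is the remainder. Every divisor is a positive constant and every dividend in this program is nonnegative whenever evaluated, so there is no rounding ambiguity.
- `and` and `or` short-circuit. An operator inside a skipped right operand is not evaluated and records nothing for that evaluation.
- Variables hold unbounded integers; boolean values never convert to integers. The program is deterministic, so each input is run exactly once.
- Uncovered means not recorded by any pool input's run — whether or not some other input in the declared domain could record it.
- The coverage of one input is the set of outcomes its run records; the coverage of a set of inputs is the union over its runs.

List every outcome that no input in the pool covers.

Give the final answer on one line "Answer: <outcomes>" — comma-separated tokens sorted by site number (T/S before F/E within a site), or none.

input #1, q=6, v=2: outcomes B1=F, B2=E, B3=T, B4=F, B5=T, B8=T, B9=F, B11=T
input #2, q=9, v=9: outcomes B1=F, B2=E, B3=F, B5=F, B6=T, B7=S, B8=F, B9=F, B11=F, B12=F
input #3, q=2, v=3: outcomes B1=T, B2=E, B5=T, B8=F, B9=F, B11=T
input #4, q=6, v=6: outcomes B1=F, B2=E, B3=T, B4=F, B5=T, B8=F, B9=F, B11=T
input #5, q=11, v=10: outcomes B1=F, B2=E, B3=T, B4=F, B5=F, B6=T, B7=S, B8=F, B9=F, B11=F, B12=F
input #6, q=12, v=8: outcomes B1=F, B2=E, B3=T, B4=F, B5=F, B6=T, B7=S, B8=F, B9=F, B11=F, B12=F
input #7, q=7, v=5: outcomes B1=F, B2=E, B3=F, B5=F, B6=T, B7=S, B8=F, B9=F, B11=T
union over the pool: B1=T, B1=F, B2=E, B3=T, B3=F, B4=F, B5=T, B5=F, B6=T, B7=S, B8=T, B8=F, B9=F, B11=T, B11=F, B12=F
uncovered (8 of 24): B2=S, B4=T, B6=F, B7=E, B9=T, B10=T, B10=F, B12=T

Answer: B2=S, B4=T, B6=F, B7=E, B9=T, B10=T, B10=F, B12=T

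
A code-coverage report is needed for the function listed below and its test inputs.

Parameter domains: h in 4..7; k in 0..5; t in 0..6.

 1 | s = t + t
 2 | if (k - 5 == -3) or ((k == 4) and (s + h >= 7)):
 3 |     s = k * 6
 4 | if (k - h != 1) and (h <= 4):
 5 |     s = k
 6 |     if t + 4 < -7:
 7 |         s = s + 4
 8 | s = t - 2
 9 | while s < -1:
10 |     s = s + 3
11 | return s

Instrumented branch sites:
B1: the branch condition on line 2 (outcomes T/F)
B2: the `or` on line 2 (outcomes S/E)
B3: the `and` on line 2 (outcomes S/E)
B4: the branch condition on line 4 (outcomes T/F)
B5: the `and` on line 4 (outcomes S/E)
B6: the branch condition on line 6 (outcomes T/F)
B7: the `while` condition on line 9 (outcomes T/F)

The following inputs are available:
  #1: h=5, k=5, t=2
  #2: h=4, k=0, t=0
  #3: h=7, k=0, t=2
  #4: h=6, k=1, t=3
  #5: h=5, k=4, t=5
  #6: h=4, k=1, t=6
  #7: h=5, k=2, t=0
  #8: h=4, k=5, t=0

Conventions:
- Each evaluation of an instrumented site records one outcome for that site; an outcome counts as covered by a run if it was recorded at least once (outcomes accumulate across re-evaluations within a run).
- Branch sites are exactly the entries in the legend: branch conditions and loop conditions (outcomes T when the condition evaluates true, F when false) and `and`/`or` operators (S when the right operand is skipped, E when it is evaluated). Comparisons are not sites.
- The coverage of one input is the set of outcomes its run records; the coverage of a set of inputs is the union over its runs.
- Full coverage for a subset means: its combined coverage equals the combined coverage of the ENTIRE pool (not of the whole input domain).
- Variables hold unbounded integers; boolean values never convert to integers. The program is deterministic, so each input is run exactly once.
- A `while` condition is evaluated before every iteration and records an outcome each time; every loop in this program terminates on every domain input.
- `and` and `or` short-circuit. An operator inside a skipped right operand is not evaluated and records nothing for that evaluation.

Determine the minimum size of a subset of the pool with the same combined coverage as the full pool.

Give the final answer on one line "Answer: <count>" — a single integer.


#1 (h=5, k=5, t=2) -> covered: B1=F, B2=E, B3=S, B4=F, B5=E, B7=F
#2 (h=4, k=0, t=0) -> covered: B1=F, B2=E, B3=S, B4=T, B5=E, B6=F, B7=T, B7=F
#3 (h=7, k=0, t=2) -> covered: B1=F, B2=E, B3=S, B4=F, B5=E, B7=F
#4 (h=6, k=1, t=3) -> covered: B1=F, B2=E, B3=S, B4=F, B5=E, B7=F
#5 (h=5, k=4, t=5) -> covered: B1=T, B2=E, B3=E, B4=F, B5=E, B7=F
#6 (h=4, k=1, t=6) -> covered: B1=F, B2=E, B3=S, B4=T, B5=E, B6=F, B7=F
#7 (h=5, k=2, t=0) -> covered: B1=T, B2=S, B4=F, B5=E, B7=T, B7=F
#8 (h=4, k=5, t=0) -> covered: B1=F, B2=E, B3=S, B4=F, B5=S, B7=T, B7=F
together the pool reaches 13 outcomes: B1=T, B1=F, B2=S, B2=E, B3=S, B3=E, B4=T, B4=F, B5=S, B5=E, B6=F, B7=T, B7=F
every size-1 subset falls short of the 13 outcomes (best: 8/13)
every size-2 subset falls short of the 13 outcomes (best: 11/13)
every size-3 subset falls short of the 13 outcomes (best: 12/13)
the canonical winner is {2, 5, 7, 8}: size 4, full 13-outcome coverage, earliest index list among size-4 covers
Answer: 4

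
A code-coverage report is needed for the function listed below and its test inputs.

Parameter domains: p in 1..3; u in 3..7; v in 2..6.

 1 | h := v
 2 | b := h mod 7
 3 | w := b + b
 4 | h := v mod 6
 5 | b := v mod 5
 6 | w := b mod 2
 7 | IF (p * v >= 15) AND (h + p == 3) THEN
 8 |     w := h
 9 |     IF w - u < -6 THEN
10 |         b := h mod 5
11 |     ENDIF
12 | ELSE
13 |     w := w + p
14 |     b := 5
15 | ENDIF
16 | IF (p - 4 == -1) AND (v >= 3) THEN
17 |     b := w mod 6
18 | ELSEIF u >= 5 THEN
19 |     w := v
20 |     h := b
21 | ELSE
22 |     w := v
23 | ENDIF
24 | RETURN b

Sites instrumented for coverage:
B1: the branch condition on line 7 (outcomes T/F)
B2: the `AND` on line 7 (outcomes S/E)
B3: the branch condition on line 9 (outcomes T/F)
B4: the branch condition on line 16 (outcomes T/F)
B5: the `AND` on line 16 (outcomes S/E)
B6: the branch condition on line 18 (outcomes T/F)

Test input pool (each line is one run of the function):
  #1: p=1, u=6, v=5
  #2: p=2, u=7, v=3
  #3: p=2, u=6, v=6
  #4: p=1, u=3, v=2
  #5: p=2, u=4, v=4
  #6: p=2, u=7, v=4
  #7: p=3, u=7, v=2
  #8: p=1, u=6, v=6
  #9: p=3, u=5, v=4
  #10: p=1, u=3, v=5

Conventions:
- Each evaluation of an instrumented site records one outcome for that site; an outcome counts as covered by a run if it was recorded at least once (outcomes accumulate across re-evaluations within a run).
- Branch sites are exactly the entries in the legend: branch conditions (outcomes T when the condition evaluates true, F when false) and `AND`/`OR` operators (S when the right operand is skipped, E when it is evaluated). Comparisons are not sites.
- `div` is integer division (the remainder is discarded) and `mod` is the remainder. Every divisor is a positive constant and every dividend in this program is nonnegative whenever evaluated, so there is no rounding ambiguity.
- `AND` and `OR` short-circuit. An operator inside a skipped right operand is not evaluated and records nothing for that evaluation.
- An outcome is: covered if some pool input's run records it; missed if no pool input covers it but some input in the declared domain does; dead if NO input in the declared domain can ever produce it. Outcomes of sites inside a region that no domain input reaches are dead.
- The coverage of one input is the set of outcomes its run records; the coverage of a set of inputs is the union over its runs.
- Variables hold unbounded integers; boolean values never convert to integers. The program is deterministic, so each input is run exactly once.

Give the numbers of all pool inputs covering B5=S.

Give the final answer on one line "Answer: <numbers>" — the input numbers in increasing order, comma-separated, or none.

input #1 (p=1, u=6, v=5): covers B5=S
input #2 (p=2, u=7, v=3): covers B5=S
input #3 (p=2, u=6, v=6): covers B5=S
input #4 (p=1, u=3, v=2): covers B5=S
input #5 (p=2, u=4, v=4): covers B5=S
input #6 (p=2, u=7, v=4): covers B5=S
input #7 (p=3, u=7, v=2): misses B5=S
input #8 (p=1, u=6, v=6): covers B5=S
input #9 (p=3, u=5, v=4): misses B5=S
input #10 (p=1, u=3, v=5): covers B5=S

Answer: 1, 2, 3, 4, 5, 6, 8, 10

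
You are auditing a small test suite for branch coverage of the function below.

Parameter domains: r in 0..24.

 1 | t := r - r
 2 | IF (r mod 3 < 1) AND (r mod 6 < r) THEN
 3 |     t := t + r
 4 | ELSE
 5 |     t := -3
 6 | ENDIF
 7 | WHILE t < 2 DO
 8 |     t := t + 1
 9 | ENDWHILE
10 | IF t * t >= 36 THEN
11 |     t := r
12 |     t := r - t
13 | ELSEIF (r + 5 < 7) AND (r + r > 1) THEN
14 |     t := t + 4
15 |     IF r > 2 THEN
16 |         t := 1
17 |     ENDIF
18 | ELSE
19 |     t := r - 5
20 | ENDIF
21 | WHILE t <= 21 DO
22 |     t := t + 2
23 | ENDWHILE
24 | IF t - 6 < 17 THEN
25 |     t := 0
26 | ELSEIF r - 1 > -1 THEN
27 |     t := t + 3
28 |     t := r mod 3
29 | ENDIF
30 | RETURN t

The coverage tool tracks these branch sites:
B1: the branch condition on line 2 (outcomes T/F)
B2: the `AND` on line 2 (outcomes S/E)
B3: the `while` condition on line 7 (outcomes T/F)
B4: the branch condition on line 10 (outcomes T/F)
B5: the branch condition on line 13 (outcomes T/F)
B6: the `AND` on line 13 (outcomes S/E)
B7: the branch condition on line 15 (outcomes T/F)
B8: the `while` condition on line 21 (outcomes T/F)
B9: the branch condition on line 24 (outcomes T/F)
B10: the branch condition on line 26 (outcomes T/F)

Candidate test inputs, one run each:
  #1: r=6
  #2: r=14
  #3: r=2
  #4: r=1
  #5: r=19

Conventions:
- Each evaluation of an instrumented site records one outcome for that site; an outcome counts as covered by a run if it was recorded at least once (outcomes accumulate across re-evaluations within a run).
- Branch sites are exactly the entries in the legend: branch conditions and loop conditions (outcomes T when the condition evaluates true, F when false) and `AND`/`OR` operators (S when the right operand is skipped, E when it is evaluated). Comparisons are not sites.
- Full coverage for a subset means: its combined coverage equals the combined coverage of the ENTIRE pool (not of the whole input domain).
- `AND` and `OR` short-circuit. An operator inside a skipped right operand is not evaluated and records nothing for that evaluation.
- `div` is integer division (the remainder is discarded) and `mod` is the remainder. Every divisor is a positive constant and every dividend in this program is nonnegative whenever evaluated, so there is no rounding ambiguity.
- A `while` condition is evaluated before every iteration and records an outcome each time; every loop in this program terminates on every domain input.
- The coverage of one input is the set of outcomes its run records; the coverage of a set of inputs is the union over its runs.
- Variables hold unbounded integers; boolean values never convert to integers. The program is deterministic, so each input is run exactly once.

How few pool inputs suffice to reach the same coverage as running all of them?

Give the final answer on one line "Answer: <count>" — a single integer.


#1 (r=6) -> B2->E, B1->T, B3->F, B4->T, B8->T, B8->T, B8->T, B8->T, B8->T, B8->T, B8->T, B8->T, B8->T, B8->T, ...; covered: B1=T, B2=E, B3=F, B4=T, B8=T, B8=F, B9=T
#2 (r=14) -> B2->S, B1->F, B3->T, B3->T, B3->T, B3->T, B3->T, B3->F, B4->F, B6->S, B5->F, B8->T, B8->T, B8->T, ...; covered: B1=F, B2=S, B3=T, B3=F, B4=F, B5=F, B6=S, B8=T, B8=F, B9=F, B10=T
#3 (r=2) -> B2->S, B1->F, B3->T, B3->T, B3->T, B3->T, B3->T, B3->F, B4->F, B6->S, B5->F, B8->T, B8->T, B8->T, ...; covered: B1=F, B2=S, B3=T, B3=F, B4=F, B5=F, B6=S, B8=T, B8=F, B9=F, B10=T
#4 (r=1) -> B2->S, B1->F, B3->T, B3->T, B3->T, B3->T, B3->T, B3->F, B4->F, B6->E, B5->T, B7->F, B8->T, B8->T, ...; covered: B1=F, B2=S, B3=T, B3=F, B4=F, B5=T, B6=E, B7=F, B8=T, B8=F, B9=T
#5 (r=19) -> B2->S, B1->F, B3->T, B3->T, B3->T, B3->T, B3->T, B3->F, B4->F, B6->S, B5->F, B8->T, B8->T, B8->T, ...; covered: B1=F, B2=S, B3=T, B3=F, B4=F, B5=F, B6=S, B8=T, B8=F, B9=T
the full pool covers 18 outcomes: B1=T, B1=F, B2=S, B2=E, B3=T, B3=F, B4=T, B4=F, B5=T, B5=F, B6=S, B6=E, B7=F, B8=T, B8=F, B9=T, B9=F, B10=T
checked all size-1 subsets: none covers 18 outcomes (max 11/18)
checked all size-2 subsets: none covers 18 outcomes (max 15/18)
inputs {1, 2, 4} (size 3) cover everything; no size-3 subset with a lexicographically smaller index list covers all 18
Answer: 3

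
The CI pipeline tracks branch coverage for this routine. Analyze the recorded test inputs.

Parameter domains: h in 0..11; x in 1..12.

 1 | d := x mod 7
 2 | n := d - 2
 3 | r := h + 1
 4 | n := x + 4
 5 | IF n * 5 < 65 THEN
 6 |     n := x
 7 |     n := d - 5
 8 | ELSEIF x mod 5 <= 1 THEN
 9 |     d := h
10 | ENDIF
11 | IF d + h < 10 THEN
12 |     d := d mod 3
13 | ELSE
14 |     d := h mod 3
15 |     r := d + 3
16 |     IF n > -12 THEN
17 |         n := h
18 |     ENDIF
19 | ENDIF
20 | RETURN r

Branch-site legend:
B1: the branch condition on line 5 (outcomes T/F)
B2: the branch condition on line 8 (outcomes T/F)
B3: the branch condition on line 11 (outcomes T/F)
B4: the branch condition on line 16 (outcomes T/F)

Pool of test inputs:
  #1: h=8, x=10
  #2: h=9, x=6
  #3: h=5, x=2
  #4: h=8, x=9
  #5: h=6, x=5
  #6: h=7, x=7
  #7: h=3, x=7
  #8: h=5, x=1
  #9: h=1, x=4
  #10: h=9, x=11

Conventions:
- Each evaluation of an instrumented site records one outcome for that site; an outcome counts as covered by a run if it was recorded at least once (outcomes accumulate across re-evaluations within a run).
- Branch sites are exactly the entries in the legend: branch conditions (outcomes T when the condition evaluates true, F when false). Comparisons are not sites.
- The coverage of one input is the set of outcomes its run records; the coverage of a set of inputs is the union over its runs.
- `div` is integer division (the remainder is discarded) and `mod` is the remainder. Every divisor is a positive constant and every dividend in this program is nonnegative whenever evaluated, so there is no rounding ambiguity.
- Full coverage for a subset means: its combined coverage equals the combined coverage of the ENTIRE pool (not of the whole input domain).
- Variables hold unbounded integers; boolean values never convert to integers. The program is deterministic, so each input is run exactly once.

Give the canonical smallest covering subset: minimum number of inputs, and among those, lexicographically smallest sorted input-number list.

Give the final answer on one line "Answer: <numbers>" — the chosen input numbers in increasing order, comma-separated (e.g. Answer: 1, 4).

input #1 (h=8, x=10): events B1->F, B2->T, B3->F, B4->T; covers B1=F, B2=T, B3=F, B4=T
input #2 (h=9, x=6): events B1->T, B3->F, B4->T; covers B1=T, B3=F, B4=T
input #3 (h=5, x=2): events B1->T, B3->T; covers B1=T, B3=T
input #4 (h=8, x=9): events B1->F, B2->F, B3->F, B4->T; covers B1=F, B2=F, B3=F, B4=T
input #5 (h=6, x=5): events B1->T, B3->F, B4->T; covers B1=T, B3=F, B4=T
input #6 (h=7, x=7): events B1->T, B3->T; covers B1=T, B3=T
input #7 (h=3, x=7): events B1->T, B3->T; covers B1=T, B3=T
input #8 (h=5, x=1): events B1->T, B3->T; covers B1=T, B3=T
input #9 (h=1, x=4): events B1->T, B3->T; covers B1=T, B3=T
input #10 (h=9, x=11): events B1->F, B2->T, B3->F, B4->T; covers B1=F, B2=T, B3=F, B4=T
pool-wide coverage (7 outcomes): B1=T, B1=F, B2=T, B2=F, B3=T, B3=F, B4=T
no size-1 subset reaches all 7 outcomes (best union: 4/7)
no size-2 subset reaches all 7 outcomes (best union: 6/7)
the canonical winner is {1, 3, 4}: size 3, full 7-outcome coverage, earliest index list among size-3 covers

Answer: 1, 3, 4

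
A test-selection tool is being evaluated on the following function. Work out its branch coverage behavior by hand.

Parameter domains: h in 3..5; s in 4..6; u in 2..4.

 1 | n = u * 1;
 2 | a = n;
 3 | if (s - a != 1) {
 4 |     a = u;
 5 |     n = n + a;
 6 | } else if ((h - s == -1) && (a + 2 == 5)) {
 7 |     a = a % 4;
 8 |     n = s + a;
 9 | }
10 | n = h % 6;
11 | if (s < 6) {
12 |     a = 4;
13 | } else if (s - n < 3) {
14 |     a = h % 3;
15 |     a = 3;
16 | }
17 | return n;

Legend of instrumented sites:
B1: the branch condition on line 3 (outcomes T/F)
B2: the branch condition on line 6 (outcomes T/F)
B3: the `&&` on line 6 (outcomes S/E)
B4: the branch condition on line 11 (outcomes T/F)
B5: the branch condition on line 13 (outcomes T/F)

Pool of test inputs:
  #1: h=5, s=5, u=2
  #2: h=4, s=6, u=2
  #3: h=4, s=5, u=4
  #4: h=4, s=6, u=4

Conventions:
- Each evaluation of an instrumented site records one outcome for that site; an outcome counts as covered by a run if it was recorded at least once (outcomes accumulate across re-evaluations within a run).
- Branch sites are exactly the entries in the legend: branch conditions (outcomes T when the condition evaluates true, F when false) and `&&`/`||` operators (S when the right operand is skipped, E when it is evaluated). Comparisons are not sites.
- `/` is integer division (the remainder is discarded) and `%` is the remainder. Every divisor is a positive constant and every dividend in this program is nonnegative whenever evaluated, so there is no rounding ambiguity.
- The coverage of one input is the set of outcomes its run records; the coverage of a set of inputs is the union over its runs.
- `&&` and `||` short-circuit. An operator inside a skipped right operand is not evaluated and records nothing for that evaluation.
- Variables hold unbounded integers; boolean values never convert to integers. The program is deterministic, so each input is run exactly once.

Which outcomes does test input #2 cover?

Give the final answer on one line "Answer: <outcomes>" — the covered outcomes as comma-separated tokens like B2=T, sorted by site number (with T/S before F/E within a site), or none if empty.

Tracing the run of input #2 (h=4, s=6, u=2):
  B1->T, B4->F, B5->T
as a set, this run covers: B1=T, B4=F, B5=T

Answer: B1=T, B4=F, B5=T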